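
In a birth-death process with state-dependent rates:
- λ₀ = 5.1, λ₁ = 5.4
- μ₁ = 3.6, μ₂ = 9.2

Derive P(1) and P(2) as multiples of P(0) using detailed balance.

Balance equations:
State 0: λ₀P₀ = μ₁P₁ → P₁ = (λ₀/μ₁)P₀ = (5.1/3.6)P₀ = 1.4167P₀
State 1: P₂ = (λ₀λ₁)/(μ₁μ₂)P₀ = (5.1×5.4)/(3.6×9.2)P₀ = 0.8315P₀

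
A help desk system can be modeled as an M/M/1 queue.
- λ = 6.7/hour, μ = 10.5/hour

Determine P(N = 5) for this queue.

ρ = λ/μ = 6.7/10.5 = 0.638095
P(n) = (1-ρ)ρⁿ
P(5) = (1-0.638095) × 0.638095^5
P(5) = 0.361905 × 0.105786
P(5) = 0.03828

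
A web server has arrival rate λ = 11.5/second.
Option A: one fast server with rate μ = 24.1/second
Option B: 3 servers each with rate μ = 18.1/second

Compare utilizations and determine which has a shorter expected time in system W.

Option A: single server μ = 24.1 (M/M/1)
  ρ_A = 11.5/24.1 = 0.4772
  W_A = 1/(μ-λ) = 1/(24.1-11.5) = 1/12.60 = 0.07937

Option B: 3 servers μ = 18.1 (M/M/3)
  ρ_B = λ/(cμ) = 11.5/(3×18.1) = 0.2118
  Offered load a = λ/μ = cρ = 11.5/18.1 = 0.6354
  P₀ = [ Σₙ₌₀^2 aⁿ/n! + a^3/(3!(1-ρ)) ]⁻¹
  Σ = a^0/0! + a^1/1! + a^2/2! = 1.0000 + 0.6354 + 0.2018 = 1.8372
  a^3/(3!(1-ρ)) = 0.25648/(6 × 0.78821) = 0.05423
  P₀ = 1/(1.8372 + 0.05423) = 0.5287
  Lq = P₀·a^3·ρ / (3!(1-ρ)²) = 0.52870 × 0.25648 × 0.21179 / (6 × 0.62128) = 0.007704
  Wq_B = Lq/λ = 0.007704/11.5 = 0.0006699
  W_B = Wq_B + 1/μ = 0.0006699 + 0.05525 = 0.05592

Since W_B = 0.05592 < W_A = 0.07937, Option B (multiple servers) has the shorter time in system.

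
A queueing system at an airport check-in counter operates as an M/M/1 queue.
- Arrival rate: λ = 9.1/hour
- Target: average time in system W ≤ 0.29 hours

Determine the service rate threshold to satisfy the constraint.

For M/M/1: W = 1/(μ-λ)
Need W ≤ 0.29, so 1/(μ-λ) ≤ 0.29
μ - λ ≥ 1/0.29 = 3.4483
μ ≥ 9.1 + 3.4483 = 12.5483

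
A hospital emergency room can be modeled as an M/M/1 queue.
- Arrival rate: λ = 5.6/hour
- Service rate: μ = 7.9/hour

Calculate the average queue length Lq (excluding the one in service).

ρ = λ/μ = 5.6/7.9 = 0.7089
For M/M/1: Lq = λ²/(μ(μ-λ))
Lq = 31.36/(7.9 × 2.30)
Lq = 1.7259 patients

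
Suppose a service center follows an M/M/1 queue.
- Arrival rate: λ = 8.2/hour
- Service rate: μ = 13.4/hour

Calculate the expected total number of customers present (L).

ρ = λ/μ = 8.2/13.4 = 0.6119
For M/M/1: L = λ/(μ-λ)
L = 8.2/(13.4-8.2) = 8.2/5.20
L = 1.5769 customers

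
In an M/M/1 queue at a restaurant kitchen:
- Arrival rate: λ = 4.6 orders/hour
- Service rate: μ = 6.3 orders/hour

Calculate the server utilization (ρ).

Server utilization: ρ = λ/μ
ρ = 4.6/6.3 = 0.7302
The server is busy 73.02% of the time.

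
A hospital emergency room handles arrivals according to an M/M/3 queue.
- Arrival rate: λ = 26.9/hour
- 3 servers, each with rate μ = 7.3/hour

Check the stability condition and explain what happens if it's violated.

Stability requires ρ = λ/(cμ) < 1
ρ = 26.9/(3 × 7.3) = 26.9/21.90 = 1.2283
Since 1.2283 ≥ 1, the system is UNSTABLE.
Need c > λ/μ = 26.9/7.3 = 3.68.
Minimum servers needed: c = 4.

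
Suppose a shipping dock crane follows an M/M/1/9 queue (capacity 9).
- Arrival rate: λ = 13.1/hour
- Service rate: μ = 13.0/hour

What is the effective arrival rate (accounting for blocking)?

ρ = λ/μ = 13.1/13.0 = 1.00769
P₀ = (1-ρ)/(1-ρ^(K+1)) = (1-1.00769)/(1-1.00769^10) = -0.0076900/-0.079616 = 0.09659
P_K = P₀×ρ^K = 0.09659 × 1.00769^9 = 0.09659 × 1.0714 = 0.1035
λ_eff = λ(1-P_K) = 13.1 × (1 - 0.10348) = 13.1 × 0.89652 = 11.7444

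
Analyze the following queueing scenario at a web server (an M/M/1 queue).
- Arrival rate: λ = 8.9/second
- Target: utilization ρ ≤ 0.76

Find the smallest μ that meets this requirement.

ρ = λ/μ, so μ = λ/ρ
μ ≥ 8.9/0.76 = 11.7105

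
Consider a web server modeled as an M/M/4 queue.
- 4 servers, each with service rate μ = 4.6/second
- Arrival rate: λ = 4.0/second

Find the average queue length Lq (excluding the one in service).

Traffic intensity: ρ = λ/(cμ) = 4.0/(4×4.6) = 0.2174
Since ρ = 0.2174 < 1, system is stable.
Offered load a = λ/μ = cρ = 4.0/4.6 = 0.8696
P₀ = [ Σₙ₌₀^3 aⁿ/n! + a^4/(4!(1-ρ)) ]⁻¹
Σ = a^0/0! + a^1/1! + a^2/2! + a^3/3! = 1.0000 + 0.86957 + 0.37807 + 0.10959 = 2.3572
a^4/(4!(1-ρ)) = 0.5718/(24 × 0.7826) = 0.03044
P₀ = 1/(2.3572 + 0.03044) = 0.4188
Lq = P₀·a^4·ρ / (4!(1-ρ)²) = 0.41882 × 0.57175 × 0.21739 / (24 × 0.61248) = 0.003541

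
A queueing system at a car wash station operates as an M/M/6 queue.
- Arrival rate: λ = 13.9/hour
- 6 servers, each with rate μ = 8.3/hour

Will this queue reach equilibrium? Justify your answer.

Stability requires ρ = λ/(cμ) < 1
ρ = 13.9/(6 × 8.3) = 13.9/49.80 = 0.2791
Since 0.2791 < 1, the system is STABLE.
The servers are busy 27.91% of the time.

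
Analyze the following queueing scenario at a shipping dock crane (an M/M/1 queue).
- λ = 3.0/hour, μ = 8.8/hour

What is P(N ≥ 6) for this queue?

ρ = λ/μ = 3.0/8.8 = 0.3409
P(N ≥ n) = ρⁿ
P(N ≥ 6) = 0.3409^6
P(N ≥ 6) = 0.001570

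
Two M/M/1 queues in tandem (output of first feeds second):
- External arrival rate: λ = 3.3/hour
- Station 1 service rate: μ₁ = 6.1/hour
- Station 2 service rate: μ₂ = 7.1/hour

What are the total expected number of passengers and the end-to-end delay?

By Jackson's theorem, each station behaves as independent M/M/1.
Station 1: ρ₁ = 3.3/6.1 = 0.5410, L₁ = ρ₁/(1-ρ₁) = λ/(μ₁-λ) = 3.3/2.80 = 1.1786
Station 2: ρ₂ = 3.3/7.1 = 0.4648, L₂ = ρ₂/(1-ρ₂) = λ/(μ₂-λ) = 3.3/3.80 = 0.8684
Total: L = L₁ + L₂ = 1.1786 + 0.8684 = 2.0470
W = L/λ = 2.0470/3.3 = 0.6203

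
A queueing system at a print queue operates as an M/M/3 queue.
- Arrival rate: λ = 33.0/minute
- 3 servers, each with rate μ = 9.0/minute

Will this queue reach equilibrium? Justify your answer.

Stability requires ρ = λ/(cμ) < 1
ρ = 33.0/(3 × 9.0) = 33.0/27.00 = 1.2222
Since 1.2222 ≥ 1, the system is UNSTABLE.
Need c > λ/μ = 33.0/9.0 = 3.67.
Minimum servers needed: c = 4.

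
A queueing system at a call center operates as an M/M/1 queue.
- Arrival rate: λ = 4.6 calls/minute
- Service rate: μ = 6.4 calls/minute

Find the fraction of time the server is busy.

Server utilization: ρ = λ/μ
ρ = 4.6/6.4 = 0.7187
The server is busy 71.87% of the time.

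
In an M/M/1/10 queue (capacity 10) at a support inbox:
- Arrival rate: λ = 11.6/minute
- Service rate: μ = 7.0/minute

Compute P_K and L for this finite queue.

ρ = λ/μ = 11.6/7.0 = 1.65714
P₀ = (1-ρ)/(1-ρ^(K+1)) = (1-1.65714)/(1-1.65714^11) = -0.6571/-257.7922 = 0.002549
P_K = P₀×ρ^K = 0.002549 × 1.65714^10 = 0.002549 × 156.1680 = 0.3981
Blocking probability P_10 = 0.3981 (39.81%)
L = ρ[1 - (K+1)ρ^K + Kρ^(K+1)] / [(1-ρ)(1-ρ^(K+1))]
L = 1.65714 × (1 - 11×156.1680 + 10×258.7922) / ((1 - 1.65714) × (1 - 258.7922)) = 8.5209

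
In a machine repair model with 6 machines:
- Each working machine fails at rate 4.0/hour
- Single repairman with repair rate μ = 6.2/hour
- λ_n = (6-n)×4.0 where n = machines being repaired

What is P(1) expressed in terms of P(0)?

P(1)/P(0) = ∏_{i=0}^{1-1} λ_i/μ_{i+1}
= (6-0)×4.0/6.2
= 3.8710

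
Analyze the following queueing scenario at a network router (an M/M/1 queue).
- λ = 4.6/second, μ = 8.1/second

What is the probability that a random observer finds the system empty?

ρ = λ/μ = 4.6/8.1 = 0.5679
P(0) = 1 - ρ = 1 - 0.5679 = 0.4321
The server is idle 43.21% of the time.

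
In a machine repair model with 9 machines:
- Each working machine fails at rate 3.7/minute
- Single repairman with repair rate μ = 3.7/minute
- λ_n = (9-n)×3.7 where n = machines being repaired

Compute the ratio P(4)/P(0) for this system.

P(4)/P(0) = ∏_{i=0}^{4-1} λ_i/μ_{i+1}
= (9-0)×3.7/3.7 × (9-1)×3.7/3.7 × (9-2)×3.7/3.7 × (9-3)×3.7/3.7
= 3024.0000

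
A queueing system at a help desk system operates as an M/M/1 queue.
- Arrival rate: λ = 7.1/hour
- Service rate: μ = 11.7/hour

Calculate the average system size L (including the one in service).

ρ = λ/μ = 7.1/11.7 = 0.6068
For M/M/1: L = λ/(μ-λ)
L = 7.1/(11.7-7.1) = 7.1/4.60
L = 1.5435 tickets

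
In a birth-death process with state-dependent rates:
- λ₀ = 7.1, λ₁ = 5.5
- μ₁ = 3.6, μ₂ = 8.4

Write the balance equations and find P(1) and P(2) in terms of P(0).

Balance equations:
State 0: λ₀P₀ = μ₁P₁ → P₁ = (λ₀/μ₁)P₀ = (7.1/3.6)P₀ = 1.9722P₀
State 1: P₂ = (λ₀λ₁)/(μ₁μ₂)P₀ = (7.1×5.5)/(3.6×8.4)P₀ = 1.2913P₀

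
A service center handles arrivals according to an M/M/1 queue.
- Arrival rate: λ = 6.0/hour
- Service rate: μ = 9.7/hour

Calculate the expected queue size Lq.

ρ = λ/μ = 6.0/9.7 = 0.6186
For M/M/1: Lq = λ²/(μ(μ-λ))
Lq = 36.00/(9.7 × 3.70)
Lq = 1.0031 customers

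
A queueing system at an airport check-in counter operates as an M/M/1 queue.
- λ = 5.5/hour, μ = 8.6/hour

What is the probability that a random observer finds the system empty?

ρ = λ/μ = 5.5/8.6 = 0.6395
P(0) = 1 - ρ = 1 - 0.6395 = 0.3605
The server is idle 36.05% of the time.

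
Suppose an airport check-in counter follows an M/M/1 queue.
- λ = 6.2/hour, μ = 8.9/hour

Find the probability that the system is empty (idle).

ρ = λ/μ = 6.2/8.9 = 0.6966
P(0) = 1 - ρ = 1 - 0.6966 = 0.3034
The server is idle 30.34% of the time.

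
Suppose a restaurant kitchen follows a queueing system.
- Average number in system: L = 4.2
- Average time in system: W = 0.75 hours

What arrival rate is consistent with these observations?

Little's Law: L = λW, so λ = L/W
λ = 4.2/0.75 = 5.6000 orders/hour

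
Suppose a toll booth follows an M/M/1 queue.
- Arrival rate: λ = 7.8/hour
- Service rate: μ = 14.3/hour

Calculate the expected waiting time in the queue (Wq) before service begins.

First, compute utilization: ρ = λ/μ = 7.8/14.3 = 0.5455
For M/M/1: Wq = λ/(μ(μ-λ))
Wq = 7.8/(14.3 × (14.3-7.8))
Wq = 7.8/(14.3 × 6.50)
Wq = 0.08392 hours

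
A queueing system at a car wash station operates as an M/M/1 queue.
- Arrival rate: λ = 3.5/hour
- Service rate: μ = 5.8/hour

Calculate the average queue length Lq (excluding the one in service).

ρ = λ/μ = 3.5/5.8 = 0.6034
For M/M/1: Lq = λ²/(μ(μ-λ))
Lq = 12.25/(5.8 × 2.30)
Lq = 0.9183 cars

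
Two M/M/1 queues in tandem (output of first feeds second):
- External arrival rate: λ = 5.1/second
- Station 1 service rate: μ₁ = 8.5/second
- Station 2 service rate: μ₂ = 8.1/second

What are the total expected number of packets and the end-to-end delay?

By Jackson's theorem, each station behaves as independent M/M/1.
Station 1: ρ₁ = 5.1/8.5 = 0.6000, L₁ = ρ₁/(1-ρ₁) = λ/(μ₁-λ) = 5.1/3.40 = 1.5000
Station 2: ρ₂ = 5.1/8.1 = 0.6296, L₂ = ρ₂/(1-ρ₂) = λ/(μ₂-λ) = 5.1/3.00 = 1.7000
Total: L = L₁ + L₂ = 1.5000 + 1.7000 = 3.2000
W = L/λ = 3.2000/5.1 = 0.6275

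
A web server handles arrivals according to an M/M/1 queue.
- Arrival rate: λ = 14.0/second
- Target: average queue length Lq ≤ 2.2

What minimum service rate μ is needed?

For M/M/1: Lq = λ²/(μ(μ-λ))
Need Lq ≤ 2.2, i.e. μ(μ-λ) ≥ λ²/2.2
μ² - 14.0μ - 196.00/2.2 ≥ 0  →  μ² - 14.0μ - 89.0909 ≥ 0
Quadratic formula (positive root): μ = [λ + √(λ² + 4×89.0909)]/2
Discriminant: 196.00 + 4×89.0909 = 552.3636, √552.3636 = 23.5024
μ ≥ (14.0 + 23.5024)/2 = 18.7512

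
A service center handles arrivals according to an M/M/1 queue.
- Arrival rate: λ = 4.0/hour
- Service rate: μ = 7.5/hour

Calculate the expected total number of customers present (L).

ρ = λ/μ = 4.0/7.5 = 0.5333
For M/M/1: L = λ/(μ-λ)
L = 4.0/(7.5-4.0) = 4.0/3.50
L = 1.1429 customers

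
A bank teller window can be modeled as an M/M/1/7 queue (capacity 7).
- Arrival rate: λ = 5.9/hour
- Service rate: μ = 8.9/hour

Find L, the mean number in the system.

ρ = λ/μ = 5.9/8.9 = 0.66292
P₀ = (1-ρ)/(1-ρ^(K+1)) = (1-0.66292)/(1-0.66292^8) = 0.33708/0.96270 = 0.3501
P_K = P₀×ρ^K = 0.3501 × 0.66292^7 = 0.3501 × 0.05626 = 0.01970
L = ρ[1 - (K+1)ρ^K + Kρ^(K+1)] / [(1-ρ)(1-ρ^(K+1))]
L = 0.66292 × (1 - 8×0.056264 + 7×0.037298) / ((1 - 0.66292) × (1 - 0.037298)) = 1.6567 transactions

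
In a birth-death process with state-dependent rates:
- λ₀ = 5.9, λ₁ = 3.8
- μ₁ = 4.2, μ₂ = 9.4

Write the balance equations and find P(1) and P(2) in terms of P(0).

Balance equations:
State 0: λ₀P₀ = μ₁P₁ → P₁ = (λ₀/μ₁)P₀ = (5.9/4.2)P₀ = 1.4048P₀
State 1: P₂ = (λ₀λ₁)/(μ₁μ₂)P₀ = (5.9×3.8)/(4.2×9.4)P₀ = 0.5679P₀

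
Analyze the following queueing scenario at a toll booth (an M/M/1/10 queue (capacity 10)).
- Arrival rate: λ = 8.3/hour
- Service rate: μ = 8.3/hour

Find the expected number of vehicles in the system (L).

ρ = λ/μ = 8.3/8.3 = 1 exactly.
With ρ = 1 the usual (1-ρ)/(1-ρ^(K+1)) form is 0/0; instead every state 0..K is equally likely.
P₀ = 1/(K+1) = 1/11 = 0.09091
P_K = P₀×ρ^K = P₀ = 0.09091
L = K/2 = 10/2 = 5.0000 vehicles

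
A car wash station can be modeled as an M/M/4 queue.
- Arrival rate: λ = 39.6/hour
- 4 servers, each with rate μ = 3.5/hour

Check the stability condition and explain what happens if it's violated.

Stability requires ρ = λ/(cμ) < 1
ρ = 39.6/(4 × 3.5) = 39.6/14.00 = 2.8286
Since 2.8286 ≥ 1, the system is UNSTABLE.
Need c > λ/μ = 39.6/3.5 = 11.31.
Minimum servers needed: c = 12.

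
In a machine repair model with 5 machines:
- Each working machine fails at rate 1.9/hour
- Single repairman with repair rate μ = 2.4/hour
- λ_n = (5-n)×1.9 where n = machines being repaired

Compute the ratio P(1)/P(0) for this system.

P(1)/P(0) = ∏_{i=0}^{1-1} λ_i/μ_{i+1}
= (5-0)×1.9/2.4
= 3.9583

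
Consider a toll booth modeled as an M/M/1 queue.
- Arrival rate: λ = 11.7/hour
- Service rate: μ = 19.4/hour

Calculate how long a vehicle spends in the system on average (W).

First, compute utilization: ρ = λ/μ = 11.7/19.4 = 0.6031
For M/M/1: W = 1/(μ-λ)
W = 1/(19.4-11.7) = 1/7.70
W = 0.1299 hours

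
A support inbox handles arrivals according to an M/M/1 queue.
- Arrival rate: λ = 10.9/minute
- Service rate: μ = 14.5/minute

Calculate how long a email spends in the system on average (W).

First, compute utilization: ρ = λ/μ = 10.9/14.5 = 0.7517
For M/M/1: W = 1/(μ-λ)
W = 1/(14.5-10.9) = 1/3.60
W = 0.2778 minutes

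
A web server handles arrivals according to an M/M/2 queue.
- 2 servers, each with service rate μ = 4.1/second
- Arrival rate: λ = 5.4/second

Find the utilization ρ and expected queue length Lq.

Traffic intensity: ρ = λ/(cμ) = 5.4/(2×4.1) = 0.6585
Since ρ = 0.6585 < 1, system is stable.
Offered load a = λ/μ = cρ = 5.4/4.1 = 1.3171
P₀ = [ Σₙ₌₀^1 aⁿ/n! + a^2/(2!(1-ρ)) ]⁻¹
Σ = a^0/0! + a^1/1! = 1.0000 + 1.3171 = 2.3171
a^2/(2!(1-ρ)) = 1.7347/(2 × 0.34146) = 2.5401
P₀ = 1/(2.3171 + 2.5401) = 0.2059
Lq = P₀·a^2·ρ / (2!(1-ρ)²) = 0.2059 × 1.7347 × 0.6585 / (2 × 0.1166) = 1.0086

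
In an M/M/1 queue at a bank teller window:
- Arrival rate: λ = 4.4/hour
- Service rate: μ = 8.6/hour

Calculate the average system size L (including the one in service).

ρ = λ/μ = 4.4/8.6 = 0.5116
For M/M/1: L = λ/(μ-λ)
L = 4.4/(8.6-4.4) = 4.4/4.20
L = 1.0476 transactions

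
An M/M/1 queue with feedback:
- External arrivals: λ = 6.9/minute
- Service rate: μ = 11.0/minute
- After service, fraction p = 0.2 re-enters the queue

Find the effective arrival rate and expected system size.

Effective arrival rate: λ_eff = λ/(1-p) = 6.9/(1-0.2) = 6.9/0.80 = 8.6250
ρ = λ_eff/μ = 8.6250/11.0 = 0.78409
L = ρ/(1-ρ) = 0.78409/(1-0.78409) = 3.6316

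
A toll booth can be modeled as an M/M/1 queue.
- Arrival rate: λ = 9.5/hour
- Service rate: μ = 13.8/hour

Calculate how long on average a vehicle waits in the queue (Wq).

First, compute utilization: ρ = λ/μ = 9.5/13.8 = 0.6884
For M/M/1: Wq = λ/(μ(μ-λ))
Wq = 9.5/(13.8 × (13.8-9.5))
Wq = 9.5/(13.8 × 4.30)
Wq = 0.1601 hours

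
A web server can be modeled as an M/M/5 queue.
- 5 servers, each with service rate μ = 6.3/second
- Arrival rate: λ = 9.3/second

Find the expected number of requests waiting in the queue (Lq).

Traffic intensity: ρ = λ/(cμ) = 9.3/(5×6.3) = 0.2952
Since ρ = 0.2952 < 1, system is stable.
Offered load a = λ/μ = cρ = 9.3/6.3 = 1.4762
P₀ = [ Σₙ₌₀^4 aⁿ/n! + a^5/(5!(1-ρ)) ]⁻¹
Σ = a^0/0! + a^1/1! + a^2/2! + a^3/3! + a^4/4! = 1.0000 + 1.4762 + 1.0896 + 0.5361 + 0.1979 = 4.2998
a^5/(5!(1-ρ)) = 7.0099/(120 × 0.70476) = 0.08289
P₀ = 1/(4.2998 + 0.08289) = 0.2282
Lq = P₀·a^5·ρ / (5!(1-ρ)²) = 0.2282 × 7.0099 × 0.2952 / (120 × 0.4967) = 0.007923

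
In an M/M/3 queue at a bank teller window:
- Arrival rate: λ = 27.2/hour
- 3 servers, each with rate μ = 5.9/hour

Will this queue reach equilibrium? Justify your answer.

Stability requires ρ = λ/(cμ) < 1
ρ = 27.2/(3 × 5.9) = 27.2/17.70 = 1.5367
Since 1.5367 ≥ 1, the system is UNSTABLE.
Need c > λ/μ = 27.2/5.9 = 4.61.
Minimum servers needed: c = 5.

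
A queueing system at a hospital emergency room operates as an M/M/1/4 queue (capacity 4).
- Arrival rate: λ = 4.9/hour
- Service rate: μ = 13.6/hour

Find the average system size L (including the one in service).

ρ = λ/μ = 4.9/13.6 = 0.3603
P₀ = (1-ρ)/(1-ρ^(K+1)) = (1-0.3603)/(1-0.3603^5) = 0.6397/0.9939 = 0.6436
P_K = P₀×ρ^K = 0.64361 × 0.3603^4 = 0.64361 × 0.016852 = 0.01085
L = ρ[1 - (K+1)ρ^K + Kρ^(K+1)] / [(1-ρ)(1-ρ^(K+1))]
L = 0.3603 × (1 - 5×0.01685 + 4×0.006072) / ((1 - 0.3603) × (1 - 0.006072)) = 0.5327 patients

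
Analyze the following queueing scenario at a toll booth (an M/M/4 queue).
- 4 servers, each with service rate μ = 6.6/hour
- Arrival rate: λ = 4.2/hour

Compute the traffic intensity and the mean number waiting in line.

Traffic intensity: ρ = λ/(cμ) = 4.2/(4×6.6) = 0.1591
Since ρ = 0.1591 < 1, system is stable.
Offered load a = λ/μ = cρ = 4.2/6.6 = 0.6364
P₀ = [ Σₙ₌₀^3 aⁿ/n! + a^4/(4!(1-ρ)) ]⁻¹
Σ = a^0/0! + a^1/1! + a^2/2! + a^3/3! = 1.0000 + 0.63636 + 0.20248 + 0.042950 = 1.8818
a^4/(4!(1-ρ)) = 0.1640/(24 × 0.8409) = 0.008126
P₀ = 1/(1.8818 + 0.008126) = 0.5291
Lq = P₀·a^4·ρ / (4!(1-ρ)²) = 0.52912 × 0.16399 × 0.15909 / (24 × 0.70713) = 0.0008134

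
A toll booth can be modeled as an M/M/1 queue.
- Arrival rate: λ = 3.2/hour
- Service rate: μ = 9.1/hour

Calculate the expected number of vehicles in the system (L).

ρ = λ/μ = 3.2/9.1 = 0.3516
For M/M/1: L = λ/(μ-λ)
L = 3.2/(9.1-3.2) = 3.2/5.90
L = 0.5424 vehicles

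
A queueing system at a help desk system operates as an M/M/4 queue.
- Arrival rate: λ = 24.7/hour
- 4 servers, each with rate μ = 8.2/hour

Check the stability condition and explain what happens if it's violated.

Stability requires ρ = λ/(cμ) < 1
ρ = 24.7/(4 × 8.2) = 24.7/32.80 = 0.7530
Since 0.7530 < 1, the system is STABLE.
The servers are busy 75.30% of the time.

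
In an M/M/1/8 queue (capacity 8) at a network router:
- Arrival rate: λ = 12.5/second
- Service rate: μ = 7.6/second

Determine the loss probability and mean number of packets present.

ρ = λ/μ = 12.5/7.6 = 1.64474
P₀ = (1-ρ)/(1-ρ^(K+1)) = (1-1.64474)/(1-1.64474^9) = -0.6447/-87.0796 = 0.007404
P_K = P₀×ρ^K = 0.007404 × 1.64474^8 = 0.007404 × 53.5523 = 0.3965
Blocking probability P_8 = 0.3965 (39.65%)
L = ρ[1 - (K+1)ρ^K + Kρ^(K+1)] / [(1-ρ)(1-ρ^(K+1))]
L = 1.64474 × (1 - 9×53.5523 + 8×88.0796) / ((1 - 1.64474) × (1 - 88.0796)) = 6.5523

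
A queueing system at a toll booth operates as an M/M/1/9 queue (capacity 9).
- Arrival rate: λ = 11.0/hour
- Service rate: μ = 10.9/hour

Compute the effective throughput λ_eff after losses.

ρ = λ/μ = 11.0/10.9 = 1.00917
P₀ = (1-ρ)/(1-ρ^(K+1)) = (1-1.00917)/(1-1.00917^10) = -0.009170/-0.09558 = 0.09594
P_K = P₀×ρ^K = 0.09594 × 1.00917^9 = 0.09594 × 1.0856 = 0.1042
λ_eff = λ(1-P_K) = 11.0 × (1 - 0.10416) = 11.0 × 0.89584 = 9.8542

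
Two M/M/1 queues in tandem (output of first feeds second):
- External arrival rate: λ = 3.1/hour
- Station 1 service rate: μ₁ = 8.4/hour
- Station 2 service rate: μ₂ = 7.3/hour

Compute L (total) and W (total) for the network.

By Jackson's theorem, each station behaves as independent M/M/1.
Station 1: ρ₁ = 3.1/8.4 = 0.3690, L₁ = ρ₁/(1-ρ₁) = λ/(μ₁-λ) = 3.1/5.30 = 0.5849
Station 2: ρ₂ = 3.1/7.3 = 0.4247, L₂ = ρ₂/(1-ρ₂) = λ/(μ₂-λ) = 3.1/4.20 = 0.7381
Total: L = L₁ + L₂ = 0.5849 + 0.7381 = 1.3230
W = L/λ = 1.3230/3.1 = 0.4268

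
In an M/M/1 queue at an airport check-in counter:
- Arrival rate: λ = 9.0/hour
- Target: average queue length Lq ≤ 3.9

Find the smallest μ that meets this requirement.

For M/M/1: Lq = λ²/(μ(μ-λ))
Need Lq ≤ 3.9, i.e. μ(μ-λ) ≥ λ²/3.9
μ² - 9.0μ - 81.00/3.9 ≥ 0  →  μ² - 9.0μ - 20.76923 ≥ 0
Quadratic formula (positive root): μ = [λ + √(λ² + 4×20.76923)]/2
Discriminant: 81.00 + 4×20.76923 = 164.0769, √164.0769 = 12.80925
μ ≥ (9.0 + 12.80925)/2 = 10.9046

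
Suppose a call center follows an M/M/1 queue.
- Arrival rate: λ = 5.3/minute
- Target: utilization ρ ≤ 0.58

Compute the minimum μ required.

ρ = λ/μ, so μ = λ/ρ
μ ≥ 5.3/0.58 = 9.1379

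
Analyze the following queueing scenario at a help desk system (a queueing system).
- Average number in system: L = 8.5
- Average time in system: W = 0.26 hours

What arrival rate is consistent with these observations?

Little's Law: L = λW, so λ = L/W
λ = 8.5/0.26 = 32.6923 tickets/hour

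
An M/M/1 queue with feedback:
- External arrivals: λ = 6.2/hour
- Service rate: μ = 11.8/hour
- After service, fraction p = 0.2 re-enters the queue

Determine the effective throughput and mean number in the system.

Effective arrival rate: λ_eff = λ/(1-p) = 6.2/(1-0.2) = 6.2/0.80 = 7.7500
ρ = λ_eff/μ = 7.7500/11.8 = 0.65678
L = ρ/(1-ρ) = 0.65678/(1-0.65678) = 1.9136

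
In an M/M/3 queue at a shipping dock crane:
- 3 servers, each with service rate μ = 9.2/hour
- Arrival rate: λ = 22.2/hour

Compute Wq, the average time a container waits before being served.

Traffic intensity: ρ = λ/(cμ) = 22.2/(3×9.2) = 0.8043
Since ρ = 0.8043 < 1, system is stable.
Offered load a = λ/μ = cρ = 22.2/9.2 = 2.4130
P₀ = [ Σₙ₌₀^2 aⁿ/n! + a^3/(3!(1-ρ)) ]⁻¹
Σ = a^0/0! + a^1/1! + a^2/2! = 1.0000 + 2.4130 + 2.9114 = 6.3244
a^3/(3!(1-ρ)) = 14.0506/(6 × 0.195652) = 11.9690
P₀ = 1/(6.3244 + 11.9690) = 0.05466
Lq = P₀·a^3·ρ / (3!(1-ρ)²) = 0.054664 × 14.0506 × 0.80435 / (6 × 0.038280) = 2.6898
Wq = Lq/λ = 2.6898/22.2 = 0.1212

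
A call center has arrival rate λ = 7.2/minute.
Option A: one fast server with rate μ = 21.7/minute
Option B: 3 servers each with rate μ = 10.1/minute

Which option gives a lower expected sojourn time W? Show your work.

Option A: single server μ = 21.7 (M/M/1)
  ρ_A = 7.2/21.7 = 0.3318
  W_A = 1/(μ-λ) = 1/(21.7-7.2) = 1/14.50 = 0.06897

Option B: 3 servers μ = 10.1 (M/M/3)
  ρ_B = λ/(cμ) = 7.2/(3×10.1) = 0.2376
  Offered load a = λ/μ = cρ = 7.2/10.1 = 0.7129
  P₀ = [ Σₙ₌₀^2 aⁿ/n! + a^3/(3!(1-ρ)) ]⁻¹
  Σ = a^0/0! + a^1/1! + a^2/2! = 1.0000 + 0.7129 + 0.2541 = 1.9670
  a^3/(3!(1-ρ)) = 0.3623/(6 × 0.7624) = 0.07920
  P₀ = 1/(1.9670 + 0.07920) = 0.4887
  Lq = P₀·a^3·ρ / (3!(1-ρ)²) = 0.4887 × 0.3623 × 0.2376 / (6 × 0.5812) = 0.01206
  Wq_B = Lq/λ = 0.012064/7.2 = 0.001676
  W_B = Wq_B + 1/μ = 0.001676 + 0.09901 = 0.1007

Since W_A = 0.06897 < W_B = 0.1007, Option A (single fast server) has the shorter time in system.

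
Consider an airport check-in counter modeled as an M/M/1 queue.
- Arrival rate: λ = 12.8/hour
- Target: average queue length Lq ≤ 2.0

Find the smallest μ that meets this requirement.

For M/M/1: Lq = λ²/(μ(μ-λ))
Need Lq ≤ 2.0, i.e. μ(μ-λ) ≥ λ²/2.0
μ² - 12.8μ - 163.84/2.0 ≥ 0  →  μ² - 12.8μ - 81.9200 ≥ 0
Quadratic formula (positive root): μ = [λ + √(λ² + 4×81.9200)]/2
Discriminant: 163.84 + 4×81.9200 = 491.5200, √491.5200 = 22.17025
μ ≥ (12.8 + 22.17025)/2 = 17.4851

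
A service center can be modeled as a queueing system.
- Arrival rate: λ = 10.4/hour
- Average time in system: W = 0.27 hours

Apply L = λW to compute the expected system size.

Little's Law: L = λW
L = 10.4 × 0.27 = 2.8080 customers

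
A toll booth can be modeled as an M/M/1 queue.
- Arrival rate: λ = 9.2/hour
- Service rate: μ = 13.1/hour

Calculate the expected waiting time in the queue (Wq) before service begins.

First, compute utilization: ρ = λ/μ = 9.2/13.1 = 0.7023
For M/M/1: Wq = λ/(μ(μ-λ))
Wq = 9.2/(13.1 × (13.1-9.2))
Wq = 9.2/(13.1 × 3.90)
Wq = 0.1801 hours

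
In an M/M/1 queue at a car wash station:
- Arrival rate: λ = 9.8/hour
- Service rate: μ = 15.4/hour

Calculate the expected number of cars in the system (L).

ρ = λ/μ = 9.8/15.4 = 0.6364
For M/M/1: L = λ/(μ-λ)
L = 9.8/(15.4-9.8) = 9.8/5.60
L = 1.7500 cars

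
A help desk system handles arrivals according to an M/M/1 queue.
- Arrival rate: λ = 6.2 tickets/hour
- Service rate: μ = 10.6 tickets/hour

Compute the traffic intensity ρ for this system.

Server utilization: ρ = λ/μ
ρ = 6.2/10.6 = 0.5849
The server is busy 58.49% of the time.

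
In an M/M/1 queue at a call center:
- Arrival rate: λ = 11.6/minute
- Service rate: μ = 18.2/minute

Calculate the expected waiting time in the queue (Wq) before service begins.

First, compute utilization: ρ = λ/μ = 11.6/18.2 = 0.6374
For M/M/1: Wq = λ/(μ(μ-λ))
Wq = 11.6/(18.2 × (18.2-11.6))
Wq = 11.6/(18.2 × 6.60)
Wq = 0.09657 minutes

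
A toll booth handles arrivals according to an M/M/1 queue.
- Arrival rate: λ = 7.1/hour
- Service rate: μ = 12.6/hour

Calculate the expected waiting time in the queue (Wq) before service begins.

First, compute utilization: ρ = λ/μ = 7.1/12.6 = 0.5635
For M/M/1: Wq = λ/(μ(μ-λ))
Wq = 7.1/(12.6 × (12.6-7.1))
Wq = 7.1/(12.6 × 5.50)
Wq = 0.1025 hours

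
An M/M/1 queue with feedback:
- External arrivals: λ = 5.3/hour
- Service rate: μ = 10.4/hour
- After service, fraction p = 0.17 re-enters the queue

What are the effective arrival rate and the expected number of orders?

Effective arrival rate: λ_eff = λ/(1-p) = 5.3/(1-0.17) = 5.3/0.83 = 6.3855
ρ = λ_eff/μ = 6.3855/10.4 = 0.61399
L = ρ/(1-ρ) = 0.61399/(1-0.61399) = 1.5906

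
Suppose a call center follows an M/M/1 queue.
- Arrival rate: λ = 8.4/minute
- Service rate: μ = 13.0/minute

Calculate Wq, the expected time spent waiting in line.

First, compute utilization: ρ = λ/μ = 8.4/13.0 = 0.6462
For M/M/1: Wq = λ/(μ(μ-λ))
Wq = 8.4/(13.0 × (13.0-8.4))
Wq = 8.4/(13.0 × 4.60)
Wq = 0.1405 minutes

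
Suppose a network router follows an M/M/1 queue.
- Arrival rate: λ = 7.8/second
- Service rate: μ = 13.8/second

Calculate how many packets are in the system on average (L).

ρ = λ/μ = 7.8/13.8 = 0.5652
For M/M/1: L = λ/(μ-λ)
L = 7.8/(13.8-7.8) = 7.8/6.00
L = 1.3000 packets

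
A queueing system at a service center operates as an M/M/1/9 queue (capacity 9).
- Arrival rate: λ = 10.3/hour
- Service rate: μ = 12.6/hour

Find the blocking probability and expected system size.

ρ = λ/μ = 10.3/12.6 = 0.81746
P₀ = (1-ρ)/(1-ρ^(K+1)) = (1-0.81746)/(1-0.81746^10) = 0.18254/0.86675 = 0.2106
P_K = P₀×ρ^K = 0.2106 × 0.81746^9 = 0.2106 × 0.1630 = 0.03433
Blocking probability P_9 = 0.03433 (3.43%)
L = ρ[1 - (K+1)ρ^K + Kρ^(K+1)] / [(1-ρ)(1-ρ^(K+1))]
L = 0.81746 × (1 - 10×0.163004 + 9×0.133249) / ((1 - 0.81746) × (1 - 0.133249)) = 2.9409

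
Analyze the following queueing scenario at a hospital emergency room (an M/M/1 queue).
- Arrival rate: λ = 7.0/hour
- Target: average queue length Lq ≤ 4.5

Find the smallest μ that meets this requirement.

For M/M/1: Lq = λ²/(μ(μ-λ))
Need Lq ≤ 4.5, i.e. μ(μ-λ) ≥ λ²/4.5
μ² - 7.0μ - 49.00/4.5 ≥ 0  →  μ² - 7.0μ - 10.8889 ≥ 0
Quadratic formula (positive root): μ = [λ + √(λ² + 4×10.8889)]/2
Discriminant: 49.00 + 4×10.8889 = 92.5556, √92.5556 = 9.6206
μ ≥ (7.0 + 9.6206)/2 = 8.3103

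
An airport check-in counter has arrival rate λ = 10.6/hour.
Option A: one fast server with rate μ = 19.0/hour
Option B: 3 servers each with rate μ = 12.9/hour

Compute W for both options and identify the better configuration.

Option A: single server μ = 19.0 (M/M/1)
  ρ_A = 10.6/19.0 = 0.5579
  W_A = 1/(μ-λ) = 1/(19.0-10.6) = 1/8.40 = 0.1190

Option B: 3 servers μ = 12.9 (M/M/3)
  ρ_B = λ/(cμ) = 10.6/(3×12.9) = 0.2739
  Offered load a = λ/μ = cρ = 10.6/12.9 = 0.8217
  P₀ = [ Σₙ₌₀^2 aⁿ/n! + a^3/(3!(1-ρ)) ]⁻¹
  Σ = a^0/0! + a^1/1! + a^2/2! = 1.0000 + 0.8217 + 0.3376 = 2.1593
  a^3/(3!(1-ρ)) = 0.55482/(6 × 0.72610) = 0.1274
  P₀ = 1/(2.1593 + 0.1274) = 0.4373
  Lq = P₀·a^3·ρ / (3!(1-ρ)²) = 0.4373 × 0.5548 × 0.2739 / (6 × 0.5272) = 0.02101
  Wq_B = Lq/λ = 0.02101/10.6 = 0.001982
  W_B = Wq_B + 1/μ = 0.001982 + 0.07752 = 0.07950

Since W_B = 0.07950 < W_A = 0.1190, Option B (multiple servers) has the shorter time in system.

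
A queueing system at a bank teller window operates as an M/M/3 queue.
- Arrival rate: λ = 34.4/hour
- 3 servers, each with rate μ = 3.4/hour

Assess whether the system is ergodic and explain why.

Stability requires ρ = λ/(cμ) < 1
ρ = 34.4/(3 × 3.4) = 34.4/10.20 = 3.3725
Since 3.3725 ≥ 1, the system is UNSTABLE.
Need c > λ/μ = 34.4/3.4 = 10.12.
Minimum servers needed: c = 11.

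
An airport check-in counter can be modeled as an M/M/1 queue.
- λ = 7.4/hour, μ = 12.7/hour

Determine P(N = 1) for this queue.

ρ = λ/μ = 7.4/12.7 = 0.5827
P(n) = (1-ρ)ρⁿ
P(1) = (1-0.5827) × 0.5827^1
P(1) = 0.4173 × 0.5827
P(1) = 0.2432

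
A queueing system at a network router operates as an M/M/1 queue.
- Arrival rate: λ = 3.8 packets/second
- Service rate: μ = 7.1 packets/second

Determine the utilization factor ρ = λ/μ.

Server utilization: ρ = λ/μ
ρ = 3.8/7.1 = 0.5352
The server is busy 53.52% of the time.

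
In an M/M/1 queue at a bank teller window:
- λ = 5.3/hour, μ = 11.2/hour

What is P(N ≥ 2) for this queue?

ρ = λ/μ = 5.3/11.2 = 0.4732
P(N ≥ n) = ρⁿ
P(N ≥ 2) = 0.4732^2
P(N ≥ 2) = 0.2239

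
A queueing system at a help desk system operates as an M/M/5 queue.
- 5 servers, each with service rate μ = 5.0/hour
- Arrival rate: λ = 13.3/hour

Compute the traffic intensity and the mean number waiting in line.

Traffic intensity: ρ = λ/(cμ) = 13.3/(5×5.0) = 0.5320
Since ρ = 0.5320 < 1, system is stable.
Offered load a = λ/μ = cρ = 13.3/5.0 = 2.6600
P₀ = [ Σₙ₌₀^4 aⁿ/n! + a^5/(5!(1-ρ)) ]⁻¹
Σ = a^0/0! + a^1/1! + a^2/2! + a^3/3! + a^4/4! = 1.00000 + 2.66000 + 3.53780 + 3.13685 + 2.08600 = 12.4207
a^5/(5!(1-ρ)) = 133.1705/(120 × 0.4680) = 2.3713
P₀ = 1/(12.4207 + 2.3713) = 0.06760
Lq = P₀·a^5·ρ / (5!(1-ρ)²) = 0.06760 × 133.1705 × 0.5320 / (120 × 0.2190) = 0.1822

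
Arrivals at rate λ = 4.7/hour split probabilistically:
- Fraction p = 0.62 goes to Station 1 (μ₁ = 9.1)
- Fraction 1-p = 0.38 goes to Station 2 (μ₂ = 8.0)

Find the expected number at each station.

Effective rates: λ₁ = 4.7×0.62 = 2.914, λ₂ = 4.7×0.38 = 1.786
Station 1: ρ₁ = 2.914/9.1 = 0.32022, L₁ = ρ₁/(1-ρ₁) = 0.32022/(1-0.32022) = 0.4711
Station 2: ρ₂ = 1.786/8.0 = 0.22325, L₂ = ρ₂/(1-ρ₂) = 0.22325/(1-0.22325) = 0.2874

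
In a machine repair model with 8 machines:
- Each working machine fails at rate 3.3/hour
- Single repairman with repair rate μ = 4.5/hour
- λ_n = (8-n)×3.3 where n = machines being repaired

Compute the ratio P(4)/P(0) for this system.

P(4)/P(0) = ∏_{i=0}^{4-1} λ_i/μ_{i+1}
= (8-0)×3.3/4.5 × (8-1)×3.3/4.5 × (8-2)×3.3/4.5 × (8-3)×3.3/4.5
= 485.8643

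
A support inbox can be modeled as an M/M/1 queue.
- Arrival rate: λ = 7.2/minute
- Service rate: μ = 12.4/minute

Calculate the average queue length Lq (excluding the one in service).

ρ = λ/μ = 7.2/12.4 = 0.5806
For M/M/1: Lq = λ²/(μ(μ-λ))
Lq = 51.84/(12.4 × 5.20)
Lq = 0.8040 emails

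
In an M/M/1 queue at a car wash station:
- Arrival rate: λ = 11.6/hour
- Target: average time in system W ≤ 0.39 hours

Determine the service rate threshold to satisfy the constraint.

For M/M/1: W = 1/(μ-λ)
Need W ≤ 0.39, so 1/(μ-λ) ≤ 0.39
μ - λ ≥ 1/0.39 = 2.5641
μ ≥ 11.6 + 2.5641 = 14.1641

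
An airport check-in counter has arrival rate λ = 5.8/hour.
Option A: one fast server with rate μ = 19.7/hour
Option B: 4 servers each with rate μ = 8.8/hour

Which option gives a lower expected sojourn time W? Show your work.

Option A: single server μ = 19.7 (M/M/1)
  ρ_A = 5.8/19.7 = 0.2944
  W_A = 1/(μ-λ) = 1/(19.7-5.8) = 1/13.90 = 0.07194

Option B: 4 servers μ = 8.8 (M/M/4)
  ρ_B = λ/(cμ) = 5.8/(4×8.8) = 0.1648
  Offered load a = λ/μ = cρ = 5.8/8.8 = 0.6591
  P₀ = [ Σₙ₌₀^3 aⁿ/n! + a^4/(4!(1-ρ)) ]⁻¹
  Σ = a^0/0! + a^1/1! + a^2/2! + a^3/3! = 1.0000 + 0.6591 + 0.2172 + 0.04772 = 1.9240
  a^4/(4!(1-ρ)) = 0.1887/(24 × 0.8352) = 0.009414
  P₀ = 1/(1.9240 + 0.009414) = 0.5172
  Lq = P₀·a^4·ρ / (4!(1-ρ)²) = 0.51722 × 0.18870 × 0.16477 / (24 × 0.69760) = 0.0009605
  Wq_B = Lq/λ = 0.0009605/5.8 = 0.0001656
  W_B = Wq_B + 1/μ = 0.0001656 + 0.1136 = 0.1138

Since W_A = 0.07194 < W_B = 0.1138, Option A (single fast server) has the shorter time in system.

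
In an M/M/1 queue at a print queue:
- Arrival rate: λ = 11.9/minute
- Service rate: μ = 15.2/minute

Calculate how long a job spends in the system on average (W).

First, compute utilization: ρ = λ/μ = 11.9/15.2 = 0.7829
For M/M/1: W = 1/(μ-λ)
W = 1/(15.2-11.9) = 1/3.30
W = 0.3030 minutes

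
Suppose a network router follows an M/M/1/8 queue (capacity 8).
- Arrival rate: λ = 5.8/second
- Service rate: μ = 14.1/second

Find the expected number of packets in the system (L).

ρ = λ/μ = 5.8/14.1 = 0.411348
P₀ = (1-ρ)/(1-ρ^(K+1)) = (1-0.411348)/(1-0.411348^9) = 0.5887/0.9997 = 0.5889
P_K = P₀×ρ^K = 0.5889 × 0.411348^8 = 0.5889 × 0.0008197 = 0.0004827
L = ρ[1 - (K+1)ρ^K + Kρ^(K+1)] / [(1-ρ)(1-ρ^(K+1))]
L = 0.411348 × (1 - 9×0.0008197 + 8×0.0003372) / ((1 - 0.411348) × (1 - 0.0003372)) = 0.6958 packets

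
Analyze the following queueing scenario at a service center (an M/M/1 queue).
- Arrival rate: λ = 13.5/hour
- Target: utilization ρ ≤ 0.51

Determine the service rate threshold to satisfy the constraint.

ρ = λ/μ, so μ = λ/ρ
μ ≥ 13.5/0.51 = 26.4706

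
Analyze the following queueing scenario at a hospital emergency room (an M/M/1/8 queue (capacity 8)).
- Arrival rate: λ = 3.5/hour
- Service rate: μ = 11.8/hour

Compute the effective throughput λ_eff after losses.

ρ = λ/μ = 3.5/11.8 = 0.29661
P₀ = (1-ρ)/(1-ρ^(K+1)) = (1-0.29661)/(1-0.29661^9) = 0.7034/1.0000 = 0.7034
P_K = P₀×ρ^K = 0.7034 × 0.29661^8 = 0.7034 × 0.00005991 = 0.00004214
λ_eff = λ(1-P_K) = 3.5 × (1 - 0.00004214) = 3.5 × 0.99996 = 3.4999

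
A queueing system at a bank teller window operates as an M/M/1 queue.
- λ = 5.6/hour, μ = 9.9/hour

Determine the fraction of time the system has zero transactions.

ρ = λ/μ = 5.6/9.9 = 0.5657
P(0) = 1 - ρ = 1 - 0.5657 = 0.4343
The server is idle 43.43% of the time.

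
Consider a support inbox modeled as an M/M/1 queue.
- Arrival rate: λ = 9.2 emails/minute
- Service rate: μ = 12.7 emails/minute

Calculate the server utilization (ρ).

Server utilization: ρ = λ/μ
ρ = 9.2/12.7 = 0.7244
The server is busy 72.44% of the time.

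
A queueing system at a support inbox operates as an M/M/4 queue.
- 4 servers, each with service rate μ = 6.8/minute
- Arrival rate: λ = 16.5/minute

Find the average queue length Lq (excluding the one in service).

Traffic intensity: ρ = λ/(cμ) = 16.5/(4×6.8) = 0.6066
Since ρ = 0.6066 < 1, system is stable.
Offered load a = λ/μ = cρ = 16.5/6.8 = 2.4265
P₀ = [ Σₙ₌₀^3 aⁿ/n! + a^4/(4!(1-ρ)) ]⁻¹
Σ = a^0/0! + a^1/1! + a^2/2! + a^3/3! = 1.00000 + 2.42647 + 2.94388 + 2.38108 = 8.7514
a^4/(4!(1-ρ)) = 34.6657/(24 × 0.39338) = 3.6718
P₀ = 1/(8.7514 + 3.6718) = 0.08049
Lq = P₀·a^4·ρ / (4!(1-ρ)²) = 0.080495 × 34.6657 × 0.60662 / (24 × 0.15475) = 0.4558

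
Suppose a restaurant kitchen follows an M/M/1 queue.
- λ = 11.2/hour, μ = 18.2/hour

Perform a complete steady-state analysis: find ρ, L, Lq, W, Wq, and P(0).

Step 1: ρ = λ/μ = 11.2/18.2 = 0.6154
Step 2: L = λ/(μ-λ) = 11.2/7.00 = 1.6000
Step 3: Lq = λ²/(μ(μ-λ)) = 125.44/(18.2×7.00) = 0.9846
Step 4: W = 1/(μ-λ) = 1/7.00 = 0.14286
Step 5: Wq = λ/(μ(μ-λ)) = 11.2/(18.2×7.00) = 0.08791
Step 6: P(0) = 1-ρ = 0.3846
Verify: L = λW = 11.2×0.14286 = 1.6000 ✔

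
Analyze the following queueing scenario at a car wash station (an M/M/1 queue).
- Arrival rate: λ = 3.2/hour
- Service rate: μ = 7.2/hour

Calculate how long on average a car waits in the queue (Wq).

First, compute utilization: ρ = λ/μ = 3.2/7.2 = 0.4444
For M/M/1: Wq = λ/(μ(μ-λ))
Wq = 3.2/(7.2 × (7.2-3.2))
Wq = 3.2/(7.2 × 4.00)
Wq = 0.1111 hours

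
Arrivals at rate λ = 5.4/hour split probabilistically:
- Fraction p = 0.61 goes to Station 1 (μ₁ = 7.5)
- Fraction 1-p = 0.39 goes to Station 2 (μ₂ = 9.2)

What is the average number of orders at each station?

Effective rates: λ₁ = 5.4×0.61 = 3.294, λ₂ = 5.4×0.39 = 2.106
Station 1: ρ₁ = 3.294/7.5 = 0.4392, L₁ = ρ₁/(1-ρ₁) = 0.4392/(1-0.4392) = 0.7832
Station 2: ρ₂ = 2.106/9.2 = 0.22891, L₂ = ρ₂/(1-ρ₂) = 0.22891/(1-0.22891) = 0.2969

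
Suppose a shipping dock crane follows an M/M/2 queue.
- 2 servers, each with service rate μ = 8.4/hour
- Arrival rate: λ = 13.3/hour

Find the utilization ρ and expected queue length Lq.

Traffic intensity: ρ = λ/(cμ) = 13.3/(2×8.4) = 0.7917
Since ρ = 0.7917 < 1, system is stable.
Offered load a = λ/μ = cρ = 13.3/8.4 = 1.5833
P₀ = [ Σₙ₌₀^1 aⁿ/n! + a^2/(2!(1-ρ)) ]⁻¹
Σ = a^0/0! + a^1/1! = 1.0000 + 1.5833 = 2.5833
a^2/(2!(1-ρ)) = 2.5069/(2 × 0.20833) = 6.0167
P₀ = 1/(2.5833 + 6.0167) = 0.1163
Lq = P₀·a^2·ρ / (2!(1-ρ)²) = 0.11628 × 2.5069 × 0.79167 / (2 × 0.043403) = 2.6585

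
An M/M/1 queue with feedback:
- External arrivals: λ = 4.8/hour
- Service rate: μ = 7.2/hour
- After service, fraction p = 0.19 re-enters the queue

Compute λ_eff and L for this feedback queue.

Effective arrival rate: λ_eff = λ/(1-p) = 4.8/(1-0.19) = 4.8/0.81 = 5.925926
ρ = λ_eff/μ = 5.925926/7.2 = 0.823045
L = ρ/(1-ρ) = 0.823045/(1-0.823045) = 4.6512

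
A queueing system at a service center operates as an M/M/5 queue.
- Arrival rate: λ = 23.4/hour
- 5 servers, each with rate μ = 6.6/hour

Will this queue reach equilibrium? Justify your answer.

Stability requires ρ = λ/(cμ) < 1
ρ = 23.4/(5 × 6.6) = 23.4/33.00 = 0.7091
Since 0.7091 < 1, the system is STABLE.
The servers are busy 70.91% of the time.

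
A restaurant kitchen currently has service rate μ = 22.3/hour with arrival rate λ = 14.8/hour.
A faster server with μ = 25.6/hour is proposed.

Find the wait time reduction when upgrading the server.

System 1: ρ₁ = 14.8/22.3 = 0.6637, W₁ = 1/(22.3-14.8) = 0.133333
System 2: ρ₂ = 14.8/25.6 = 0.5781, W₂ = 1/(25.6-14.8) = 0.0925926
Improvement: (W₁-W₂)/W₁ = (0.133333-0.0925926)/0.133333 = 30.56%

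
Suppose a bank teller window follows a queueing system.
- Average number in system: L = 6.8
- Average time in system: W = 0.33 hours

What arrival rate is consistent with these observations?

Little's Law: L = λW, so λ = L/W
λ = 6.8/0.33 = 20.6061 transactions/hour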